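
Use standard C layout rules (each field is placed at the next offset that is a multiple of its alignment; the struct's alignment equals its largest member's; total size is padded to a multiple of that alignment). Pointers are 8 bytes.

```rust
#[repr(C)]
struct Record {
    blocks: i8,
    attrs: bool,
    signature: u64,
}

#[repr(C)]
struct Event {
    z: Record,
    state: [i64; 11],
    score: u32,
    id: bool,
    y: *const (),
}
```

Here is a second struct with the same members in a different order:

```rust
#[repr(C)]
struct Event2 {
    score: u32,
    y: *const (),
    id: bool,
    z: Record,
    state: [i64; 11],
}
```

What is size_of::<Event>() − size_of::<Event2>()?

Record: blocks at 0 (size 1, align 1) → ends 1; attrs at 1 (size 1, align 1) → ends 2; pad 6 to align 8 for signature; signature at 8 (size 8, align 8) → ends 16; total 16 bytes, alignment 8
z at 0 (size 16, align 8) → ends 16
state at 16 (size 88, align 8) → ends 104
score at 104 (size 4, align 4) → ends 108
id at 108 (size 1, align 1) → ends 109
pad 3 to align 8 for y
y at 112 (size 8, align 8) → ends 120
total 120 bytes, alignment 8
— Event2 —
score at 0 (size 4, align 4) → ends 4
pad 4 to align 8 for y
y at 8 (size 8, align 8) → ends 16
id at 16 (size 1, align 1) → ends 17
pad 7 to align 8 for z
z at 24 (size 16, align 8) → ends 40
state at 40 (size 88, align 8) → ends 128
total 128 bytes, alignment 8
120 − 128 = -8

-8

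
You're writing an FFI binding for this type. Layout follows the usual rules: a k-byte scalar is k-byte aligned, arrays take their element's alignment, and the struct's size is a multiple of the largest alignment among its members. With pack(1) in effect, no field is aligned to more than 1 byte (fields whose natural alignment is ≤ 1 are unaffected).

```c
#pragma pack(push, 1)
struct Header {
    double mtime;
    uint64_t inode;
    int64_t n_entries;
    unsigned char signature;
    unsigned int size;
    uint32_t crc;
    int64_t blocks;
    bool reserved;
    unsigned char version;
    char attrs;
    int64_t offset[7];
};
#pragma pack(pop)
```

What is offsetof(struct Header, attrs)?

43

@0: mtime [8B, align 1] → 8
@8: inode [8B, align 1] → 16
@16: n_entries [8B, align 1] → 24
@24: signature [1B, align 1] → 25
@25: size [4B, align 1] → 29
@29: crc [4B, align 1] → 33
@33: blocks [8B, align 1] → 41
@41: reserved [1B, align 1] → 42
@42: version [1B, align 1] → 43
@43: attrs [1B, align 1] → 44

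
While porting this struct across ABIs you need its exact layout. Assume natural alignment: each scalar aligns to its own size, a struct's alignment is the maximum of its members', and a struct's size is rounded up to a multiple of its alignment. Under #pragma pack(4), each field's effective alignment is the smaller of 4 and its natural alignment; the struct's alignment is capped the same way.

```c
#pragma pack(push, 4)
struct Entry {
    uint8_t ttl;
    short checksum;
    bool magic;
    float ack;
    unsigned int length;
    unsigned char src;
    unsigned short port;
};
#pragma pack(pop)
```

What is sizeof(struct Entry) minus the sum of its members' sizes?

@0: ttl [1B, align 1] → 1
+1 pad (align 2)
@2: checksum [2B, align 2] → 4
@4: magic [1B, align 1] → 5
+3 pad (align 4)
@8: ack [4B, align 4] → 12
@12: length [4B, align 4] → 16
@16: src [1B, align 1] → 17
+1 pad (align 2)
@18: port [2B, align 2] → 20
size 20, align 4
data bytes 15, size 20 → padding 5

5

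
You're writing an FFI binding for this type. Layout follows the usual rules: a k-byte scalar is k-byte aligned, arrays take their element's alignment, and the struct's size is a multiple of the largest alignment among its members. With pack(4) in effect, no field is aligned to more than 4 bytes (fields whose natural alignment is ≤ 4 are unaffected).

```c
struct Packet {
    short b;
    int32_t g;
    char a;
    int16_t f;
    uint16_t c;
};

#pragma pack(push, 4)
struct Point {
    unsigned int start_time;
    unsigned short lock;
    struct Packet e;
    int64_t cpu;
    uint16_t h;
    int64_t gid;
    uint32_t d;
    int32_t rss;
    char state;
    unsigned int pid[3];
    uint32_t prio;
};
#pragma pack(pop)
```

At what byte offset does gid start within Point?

36

Packet: 0..2  b  (2B, 2-aligned); 2..4  -- padding (2B); 4..8  g  (4B, 4-aligned); 8..9  a  (1B, 1-aligned); 9..10  -- padding (1B); 10..12  f  (2B, 2-aligned); 12..14  c  (2B, 2-aligned); 14..16  -- tail padding (2B); sizeof = 16, alignof = 4
0..4  start_time  (4B, 4-aligned)
4..6  lock  (2B, 2-aligned)
6..8  -- padding (2B)
8..24  e  (16B, 4-aligned)
24..32  cpu  (8B, 4-aligned)
32..34  h  (2B, 2-aligned)
34..36  -- padding (2B)
36..44  gid  (8B, 4-aligned)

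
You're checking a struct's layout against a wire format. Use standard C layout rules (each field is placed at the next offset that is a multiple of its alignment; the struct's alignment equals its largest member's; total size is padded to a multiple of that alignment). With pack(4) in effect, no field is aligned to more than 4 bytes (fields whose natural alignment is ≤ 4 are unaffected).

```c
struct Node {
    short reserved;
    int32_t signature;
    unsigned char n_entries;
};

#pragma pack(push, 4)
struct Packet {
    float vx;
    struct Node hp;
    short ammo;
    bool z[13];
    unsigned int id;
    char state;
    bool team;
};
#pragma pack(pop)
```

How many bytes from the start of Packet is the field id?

Node: reserved at 0 (size 2, align 2) → ends 2; pad 2 to align 4 for signature; signature at 4 (size 4, align 4) → ends 8; n_entries at 8 (size 1, align 1) → ends 9; tail pad 3 to reach multiple of 4; total 12 bytes, alignment 4
vx at 0 (size 4, align 4) → ends 4
hp at 4 (size 12, align 4) → ends 16
ammo at 16 (size 2, align 2) → ends 18
z at 18 (size 13, align 1) → ends 31
pad 1 to align 4 for id
id at 32 (size 4, align 4) → ends 36

32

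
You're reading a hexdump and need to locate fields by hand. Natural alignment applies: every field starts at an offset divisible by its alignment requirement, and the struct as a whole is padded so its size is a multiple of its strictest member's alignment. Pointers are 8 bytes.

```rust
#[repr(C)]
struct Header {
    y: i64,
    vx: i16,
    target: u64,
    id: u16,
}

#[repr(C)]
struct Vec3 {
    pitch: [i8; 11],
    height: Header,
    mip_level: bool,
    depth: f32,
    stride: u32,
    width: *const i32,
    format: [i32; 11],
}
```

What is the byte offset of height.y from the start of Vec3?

Header: y at 0 (size 8, align 8) → ends 8; vx at 8 (size 2, align 2) → ends 10; pad 6 to align 8 for target; target at 16 (size 8, align 8) → ends 24; id at 24 (size 2, align 2) → ends 26; tail pad 6 to reach multiple of 8; total 32 bytes, alignment 8
pitch at 0 (size 11, align 1) → ends 11
pad 5 to align 8 for height
height at 16 (size 32, align 8) → ends 48
within Header: y at 0
16 + 0 = 16

16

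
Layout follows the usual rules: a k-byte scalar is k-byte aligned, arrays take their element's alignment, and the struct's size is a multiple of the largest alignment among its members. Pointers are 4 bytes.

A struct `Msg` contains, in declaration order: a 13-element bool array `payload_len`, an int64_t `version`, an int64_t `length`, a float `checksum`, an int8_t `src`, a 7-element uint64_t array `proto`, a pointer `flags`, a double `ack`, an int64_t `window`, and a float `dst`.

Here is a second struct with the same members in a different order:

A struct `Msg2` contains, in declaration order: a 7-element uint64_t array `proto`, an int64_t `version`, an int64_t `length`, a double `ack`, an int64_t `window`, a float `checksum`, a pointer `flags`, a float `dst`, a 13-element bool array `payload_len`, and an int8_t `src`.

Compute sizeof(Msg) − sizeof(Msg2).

8

0..13  payload_len  (13B, 1-aligned)
13..16  -- padding (3B)
16..24  version  (8B, 8-aligned)
24..32  length  (8B, 8-aligned)
32..36  checksum  (4B, 4-aligned)
36..37  src  (1B, 1-aligned)
37..40  -- padding (3B)
40..96  proto  (56B, 8-aligned)
96..100  flags  (4B, 4-aligned)
100..104  -- padding (4B)
104..112  ack  (8B, 8-aligned)
112..120  window  (8B, 8-aligned)
120..124  dst  (4B, 4-aligned)
124..128  -- tail padding (4B)
sizeof = 128, alignof = 8
— Msg2 —
0..56  proto  (56B, 8-aligned)
56..64  version  (8B, 8-aligned)
64..72  length  (8B, 8-aligned)
72..80  ack  (8B, 8-aligned)
80..88  window  (8B, 8-aligned)
88..92  checksum  (4B, 4-aligned)
92..96  flags  (4B, 4-aligned)
96..100  dst  (4B, 4-aligned)
100..113  payload_len  (13B, 1-aligned)
113..114  src  (1B, 1-aligned)
114..120  -- tail padding (6B)
sizeof = 120, alignof = 8
128 − 120 = 8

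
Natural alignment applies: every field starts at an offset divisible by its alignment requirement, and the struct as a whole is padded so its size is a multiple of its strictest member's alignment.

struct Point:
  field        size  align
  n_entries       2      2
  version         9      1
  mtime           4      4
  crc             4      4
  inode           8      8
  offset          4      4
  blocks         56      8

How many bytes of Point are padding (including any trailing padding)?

n_entries at 0 (size 2, align 2) → ends 2
version at 2 (size 9, align 1) → ends 11
pad 1 to align 4 for mtime
mtime at 12 (size 4, align 4) → ends 16
crc at 16 (size 4, align 4) → ends 20
pad 4 to align 8 for inode
inode at 24 (size 8, align 8) → ends 32
offset at 32 (size 4, align 4) → ends 36
pad 4 to align 8 for blocks
blocks at 40 (size 56, align 8) → ends 96
total 96 bytes, alignment 8
data bytes 87, size 96 → padding 9

9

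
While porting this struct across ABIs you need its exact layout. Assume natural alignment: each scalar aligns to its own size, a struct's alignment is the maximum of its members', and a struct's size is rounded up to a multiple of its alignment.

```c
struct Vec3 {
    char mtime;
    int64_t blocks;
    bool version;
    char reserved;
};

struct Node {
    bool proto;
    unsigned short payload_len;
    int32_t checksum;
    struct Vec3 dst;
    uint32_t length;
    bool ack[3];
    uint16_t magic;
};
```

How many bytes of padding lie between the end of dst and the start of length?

Vec3: @0: mtime [1B, align 1] → 1; +7 pad (align 8); @8: blocks [8B, align 8] → 16; @16: version [1B, align 1] → 17; @17: reserved [1B, align 1] → 18; +6 tail pad (align 8); size 24, align 8
@0: proto [1B, align 1] → 1
+1 pad (align 2)
@2: payload_len [2B, align 2] → 4
@4: checksum [4B, align 4] → 8
@8: dst [24B, align 8] → 32
@32: length [4B, align 4] → 36

0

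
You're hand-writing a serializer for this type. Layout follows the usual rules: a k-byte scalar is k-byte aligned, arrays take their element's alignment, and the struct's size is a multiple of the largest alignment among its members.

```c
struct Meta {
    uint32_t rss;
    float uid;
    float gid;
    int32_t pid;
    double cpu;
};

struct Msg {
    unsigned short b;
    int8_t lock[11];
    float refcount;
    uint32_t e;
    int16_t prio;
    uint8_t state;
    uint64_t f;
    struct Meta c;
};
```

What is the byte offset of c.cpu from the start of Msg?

56

Meta: @0: rss [4B, align 4] → 4; @4: uid [4B, align 4] → 8; @8: gid [4B, align 4] → 12; @12: pid [4B, align 4] → 16; @16: cpu [8B, align 8] → 24; size 24, align 8
@0: b [2B, align 2] → 2
@2: lock [11B, align 1] → 13
+3 pad (align 4)
@16: refcount [4B, align 4] → 20
@20: e [4B, align 4] → 24
@24: prio [2B, align 2] → 26
@26: state [1B, align 1] → 27
+5 pad (align 8)
@32: f [8B, align 8] → 40
@40: c [24B, align 8] → 64
within Meta: cpu at 16
40 + 16 = 56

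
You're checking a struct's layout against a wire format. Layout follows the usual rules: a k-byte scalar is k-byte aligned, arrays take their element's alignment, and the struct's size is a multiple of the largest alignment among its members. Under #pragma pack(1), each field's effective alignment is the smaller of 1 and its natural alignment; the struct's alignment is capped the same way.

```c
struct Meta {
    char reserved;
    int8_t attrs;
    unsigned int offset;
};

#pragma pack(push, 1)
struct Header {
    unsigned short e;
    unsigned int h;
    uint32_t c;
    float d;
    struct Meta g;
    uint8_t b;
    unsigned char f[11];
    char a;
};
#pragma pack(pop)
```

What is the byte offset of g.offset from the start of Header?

Meta: 0..1  reserved  (1B, 1-aligned); 1..2  attrs  (1B, 1-aligned); 2..4  -- padding (2B); 4..8  offset  (4B, 4-aligned); sizeof = 8, alignof = 4
0..2  e  (2B, 1-aligned)
2..6  h  (4B, 1-aligned)
6..10  c  (4B, 1-aligned)
10..14  d  (4B, 1-aligned)
14..22  g  (8B, 1-aligned)
within Meta: offset at 4
14 + 4 = 18

18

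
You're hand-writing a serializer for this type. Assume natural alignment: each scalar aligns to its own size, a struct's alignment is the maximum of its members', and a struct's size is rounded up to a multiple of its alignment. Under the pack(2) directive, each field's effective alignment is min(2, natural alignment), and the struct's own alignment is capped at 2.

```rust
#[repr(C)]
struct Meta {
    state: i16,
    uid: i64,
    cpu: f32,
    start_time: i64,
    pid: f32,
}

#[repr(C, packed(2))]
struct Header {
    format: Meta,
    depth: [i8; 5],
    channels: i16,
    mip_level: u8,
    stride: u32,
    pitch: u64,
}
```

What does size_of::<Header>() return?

Meta: @0: state [2B, align 2] → 2; +6 pad (align 8); @8: uid [8B, align 8] → 16; @16: cpu [4B, align 4] → 20; +4 pad (align 8); @24: start_time [8B, align 8] → 32; @32: pid [4B, align 4] → 36; +4 tail pad (align 8); size 40, align 8
@0: format [40B, align 2] → 40
@40: depth [5B, align 1] → 45
+1 pad (align 2)
@46: channels [2B, align 2] → 48
@48: mip_level [1B, align 1] → 49
+1 pad (align 2)
@50: stride [4B, align 2] → 54
@54: pitch [8B, align 2] → 62
size 62, align 2

62 bytes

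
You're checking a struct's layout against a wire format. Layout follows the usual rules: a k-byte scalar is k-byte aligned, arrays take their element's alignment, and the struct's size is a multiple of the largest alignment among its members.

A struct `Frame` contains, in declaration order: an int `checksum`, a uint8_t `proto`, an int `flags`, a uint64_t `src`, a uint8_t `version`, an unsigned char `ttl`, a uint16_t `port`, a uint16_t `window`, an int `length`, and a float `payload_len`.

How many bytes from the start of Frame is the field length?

32

checksum at 0 (size 4, align 4) → ends 4
proto at 4 (size 1, align 1) → ends 5
pad 3 to align 4 for flags
flags at 8 (size 4, align 4) → ends 12
pad 4 to align 8 for src
src at 16 (size 8, align 8) → ends 24
version at 24 (size 1, align 1) → ends 25
ttl at 25 (size 1, align 1) → ends 26
port at 26 (size 2, align 2) → ends 28
window at 28 (size 2, align 2) → ends 30
pad 2 to align 4 for length
length at 32 (size 4, align 4) → ends 36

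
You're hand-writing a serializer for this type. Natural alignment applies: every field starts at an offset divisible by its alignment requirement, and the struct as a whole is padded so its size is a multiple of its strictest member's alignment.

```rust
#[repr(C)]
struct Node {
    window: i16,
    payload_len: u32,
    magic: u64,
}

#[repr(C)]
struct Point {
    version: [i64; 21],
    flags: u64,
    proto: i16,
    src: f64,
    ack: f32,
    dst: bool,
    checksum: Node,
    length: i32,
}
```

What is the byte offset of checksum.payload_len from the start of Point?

Node: 0..2  window  (2B, 2-aligned); 2..4  -- padding (2B); 4..8  payload_len  (4B, 4-aligned); 8..16  magic  (8B, 8-aligned); sizeof = 16, alignof = 8
0..168  version  (168B, 8-aligned)
168..176  flags  (8B, 8-aligned)
176..178  proto  (2B, 2-aligned)
178..184  -- padding (6B)
184..192  src  (8B, 8-aligned)
192..196  ack  (4B, 4-aligned)
196..197  dst  (1B, 1-aligned)
197..200  -- padding (3B)
200..216  checksum  (16B, 8-aligned)
within Node: payload_len at 4
200 + 4 = 204

204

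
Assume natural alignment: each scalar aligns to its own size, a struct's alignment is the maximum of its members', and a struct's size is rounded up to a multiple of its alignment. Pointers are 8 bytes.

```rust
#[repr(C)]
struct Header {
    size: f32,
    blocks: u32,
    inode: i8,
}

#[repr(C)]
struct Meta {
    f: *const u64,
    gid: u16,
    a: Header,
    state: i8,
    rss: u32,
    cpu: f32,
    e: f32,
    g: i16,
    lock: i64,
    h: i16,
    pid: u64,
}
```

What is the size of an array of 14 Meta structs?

Header: @0: size [4B, align 4] → 4; @4: blocks [4B, align 4] → 8; @8: inode [1B, align 1] → 9; +3 tail pad (align 4); size 12, align 4
@0: f [8B, align 8] → 8
@8: gid [2B, align 2] → 10
+2 pad (align 4)
@12: a [12B, align 4] → 24
@24: state [1B, align 1] → 25
+3 pad (align 4)
@28: rss [4B, align 4] → 32
@32: cpu [4B, align 4] → 36
@36: e [4B, align 4] → 40
@40: g [2B, align 2] → 42
+6 pad (align 8)
@48: lock [8B, align 8] → 56
@56: h [2B, align 2] → 58
+6 pad (align 8)
@64: pid [8B, align 8] → 72
size 72, align 8
array of 14: 14 × 72 = 1008

1008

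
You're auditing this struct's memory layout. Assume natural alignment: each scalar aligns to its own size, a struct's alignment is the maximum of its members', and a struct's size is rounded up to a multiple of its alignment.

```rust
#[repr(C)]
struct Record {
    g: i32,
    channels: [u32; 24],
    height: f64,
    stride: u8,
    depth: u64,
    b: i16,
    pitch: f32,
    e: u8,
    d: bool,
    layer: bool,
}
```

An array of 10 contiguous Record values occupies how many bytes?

1440

0..4  g  (4B, 4-aligned)
4..100  channels  (96B, 4-aligned)
100..104  -- padding (4B)
104..112  height  (8B, 8-aligned)
112..113  stride  (1B, 1-aligned)
113..120  -- padding (7B)
120..128  depth  (8B, 8-aligned)
128..130  b  (2B, 2-aligned)
130..132  -- padding (2B)
132..136  pitch  (4B, 4-aligned)
136..137  e  (1B, 1-aligned)
137..138  d  (1B, 1-aligned)
138..139  layer  (1B, 1-aligned)
139..144  -- tail padding (5B)
sizeof = 144, alignof = 8
array of 10: 10 × 144 = 1440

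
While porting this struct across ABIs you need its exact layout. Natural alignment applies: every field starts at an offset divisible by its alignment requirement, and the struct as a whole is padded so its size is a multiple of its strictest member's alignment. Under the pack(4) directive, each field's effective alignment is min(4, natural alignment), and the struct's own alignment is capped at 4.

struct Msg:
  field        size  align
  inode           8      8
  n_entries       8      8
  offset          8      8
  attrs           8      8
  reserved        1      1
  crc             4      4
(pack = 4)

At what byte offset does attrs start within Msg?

inode at 0 (size 8, align 4) → ends 8
n_entries at 8 (size 8, align 4) → ends 16
offset at 16 (size 8, align 4) → ends 24
attrs at 24 (size 8, align 4) → ends 32

24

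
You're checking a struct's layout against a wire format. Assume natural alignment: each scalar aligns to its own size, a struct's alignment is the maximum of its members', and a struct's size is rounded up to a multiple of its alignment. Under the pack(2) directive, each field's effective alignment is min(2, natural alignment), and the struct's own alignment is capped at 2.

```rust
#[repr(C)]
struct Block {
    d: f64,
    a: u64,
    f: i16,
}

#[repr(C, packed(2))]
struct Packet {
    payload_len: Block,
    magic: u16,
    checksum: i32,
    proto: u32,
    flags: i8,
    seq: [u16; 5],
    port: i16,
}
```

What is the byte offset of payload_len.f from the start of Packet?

Block: @0: d [8B, align 8] → 8; @8: a [8B, align 8] → 16; @16: f [2B, align 2] → 18; +6 tail pad (align 8); size 24, align 8
@0: payload_len [24B, align 2] → 24
within Block: f at 16
0 + 16 = 16

16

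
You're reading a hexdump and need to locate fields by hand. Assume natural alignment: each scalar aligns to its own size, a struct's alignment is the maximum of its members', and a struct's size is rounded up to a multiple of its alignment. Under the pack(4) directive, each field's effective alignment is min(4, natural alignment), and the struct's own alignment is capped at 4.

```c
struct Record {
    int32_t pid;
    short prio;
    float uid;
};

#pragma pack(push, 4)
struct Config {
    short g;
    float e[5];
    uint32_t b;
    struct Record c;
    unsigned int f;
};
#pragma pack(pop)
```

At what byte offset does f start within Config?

40

Record: 0..4  pid  (4B, 4-aligned); 4..6  prio  (2B, 2-aligned); 6..8  -- padding (2B); 8..12  uid  (4B, 4-aligned); sizeof = 12, alignof = 4
0..2  g  (2B, 2-aligned)
2..4  -- padding (2B)
4..24  e  (20B, 4-aligned)
24..28  b  (4B, 4-aligned)
28..40  c  (12B, 4-aligned)
40..44  f  (4B, 4-aligned)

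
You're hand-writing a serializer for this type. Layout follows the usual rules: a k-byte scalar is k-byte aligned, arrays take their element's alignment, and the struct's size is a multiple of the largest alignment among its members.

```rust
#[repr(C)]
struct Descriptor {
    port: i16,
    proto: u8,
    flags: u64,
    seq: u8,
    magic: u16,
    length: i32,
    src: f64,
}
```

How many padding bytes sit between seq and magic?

1

@0: port [2B, align 2] → 2
@2: proto [1B, align 1] → 3
+5 pad (align 8)
@8: flags [8B, align 8] → 16
@16: seq [1B, align 1] → 17
+1 pad (align 2)
@18: magic [2B, align 2] → 20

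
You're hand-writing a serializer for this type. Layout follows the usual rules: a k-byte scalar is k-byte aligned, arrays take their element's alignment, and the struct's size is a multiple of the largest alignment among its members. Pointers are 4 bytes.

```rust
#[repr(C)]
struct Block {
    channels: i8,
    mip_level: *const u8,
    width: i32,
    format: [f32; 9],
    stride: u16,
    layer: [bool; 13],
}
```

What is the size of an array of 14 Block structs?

896

0..1  channels  (1B, 1-aligned)
1..4  -- padding (3B)
4..8  mip_level  (4B, 4-aligned)
8..12  width  (4B, 4-aligned)
12..48  format  (36B, 4-aligned)
48..50  stride  (2B, 2-aligned)
50..63  layer  (13B, 1-aligned)
63..64  -- tail padding (1B)
sizeof = 64, alignof = 4
array of 14: 14 × 64 = 896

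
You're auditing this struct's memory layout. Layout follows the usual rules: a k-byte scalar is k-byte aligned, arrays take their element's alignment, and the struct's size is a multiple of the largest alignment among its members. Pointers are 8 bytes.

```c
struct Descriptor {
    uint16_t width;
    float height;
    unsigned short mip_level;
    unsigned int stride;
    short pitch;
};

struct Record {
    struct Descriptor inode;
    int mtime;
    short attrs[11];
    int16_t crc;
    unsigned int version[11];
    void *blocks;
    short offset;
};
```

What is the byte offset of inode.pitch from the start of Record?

Descriptor: 0..2  width  (2B, 2-aligned); 2..4  -- padding (2B); 4..8  height  (4B, 4-aligned); 8..10  mip_level  (2B, 2-aligned); 10..12  -- padding (2B); 12..16  stride  (4B, 4-aligned); 16..18  pitch  (2B, 2-aligned); 18..20  -- tail padding (2B); sizeof = 20, alignof = 4
0..20  inode  (20B, 4-aligned)
within Descriptor: pitch at 16
0 + 16 = 16

16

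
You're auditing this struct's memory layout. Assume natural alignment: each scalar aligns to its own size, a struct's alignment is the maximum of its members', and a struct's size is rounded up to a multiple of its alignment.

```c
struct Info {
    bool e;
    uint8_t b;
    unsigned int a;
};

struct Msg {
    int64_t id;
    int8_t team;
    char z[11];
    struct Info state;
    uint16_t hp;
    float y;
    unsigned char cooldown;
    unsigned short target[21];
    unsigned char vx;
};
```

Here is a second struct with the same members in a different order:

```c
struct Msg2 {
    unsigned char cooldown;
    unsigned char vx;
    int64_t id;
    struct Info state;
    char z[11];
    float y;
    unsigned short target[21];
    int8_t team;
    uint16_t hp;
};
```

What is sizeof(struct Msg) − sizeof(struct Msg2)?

0

Info: 0..1  e  (1B, 1-aligned); 1..2  b  (1B, 1-aligned); 2..4  -- padding (2B); 4..8  a  (4B, 4-aligned); sizeof = 8, alignof = 4
0..8  id  (8B, 8-aligned)
8..9  team  (1B, 1-aligned)
9..20  z  (11B, 1-aligned)
20..28  state  (8B, 4-aligned)
28..30  hp  (2B, 2-aligned)
30..32  -- padding (2B)
32..36  y  (4B, 4-aligned)
36..37  cooldown  (1B, 1-aligned)
37..38  -- padding (1B)
38..80  target  (42B, 2-aligned)
80..81  vx  (1B, 1-aligned)
81..88  -- tail padding (7B)
sizeof = 88, alignof = 8
— Msg2 —
0..1  cooldown  (1B, 1-aligned)
1..2  vx  (1B, 1-aligned)
2..8  -- padding (6B)
8..16  id  (8B, 8-aligned)
16..24  state  (8B, 4-aligned)
24..35  z  (11B, 1-aligned)
35..36  -- padding (1B)
36..40  y  (4B, 4-aligned)
40..82  target  (42B, 2-aligned)
82..83  team  (1B, 1-aligned)
83..84  -- padding (1B)
84..86  hp  (2B, 2-aligned)
86..88  -- tail padding (2B)
sizeof = 88, alignof = 8
88 − 88 = 0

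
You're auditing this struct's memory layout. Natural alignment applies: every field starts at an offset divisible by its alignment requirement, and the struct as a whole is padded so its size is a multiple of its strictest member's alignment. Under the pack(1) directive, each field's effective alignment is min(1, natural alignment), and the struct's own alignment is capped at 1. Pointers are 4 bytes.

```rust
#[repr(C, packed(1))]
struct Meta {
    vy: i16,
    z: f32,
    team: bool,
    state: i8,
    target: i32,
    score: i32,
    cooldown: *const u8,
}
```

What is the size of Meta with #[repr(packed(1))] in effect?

0..2  vy  (2B, 1-aligned)
2..6  z  (4B, 1-aligned)
6..7  team  (1B, 1-aligned)
7..8  state  (1B, 1-aligned)
8..12  target  (4B, 1-aligned)
12..16  score  (4B, 1-aligned)
16..20  cooldown  (4B, 1-aligned)
sizeof = 20, alignof = 1

20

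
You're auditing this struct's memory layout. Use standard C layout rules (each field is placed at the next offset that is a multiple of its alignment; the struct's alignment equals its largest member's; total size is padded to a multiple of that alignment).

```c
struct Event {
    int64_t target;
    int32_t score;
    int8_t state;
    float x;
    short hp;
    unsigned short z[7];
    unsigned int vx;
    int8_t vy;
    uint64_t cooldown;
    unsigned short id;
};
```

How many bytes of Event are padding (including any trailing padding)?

target at 0 (size 8, align 8) → ends 8
score at 8 (size 4, align 4) → ends 12
state at 12 (size 1, align 1) → ends 13
pad 3 to align 4 for x
x at 16 (size 4, align 4) → ends 20
hp at 20 (size 2, align 2) → ends 22
z at 22 (size 14, align 2) → ends 36
vx at 36 (size 4, align 4) → ends 40
vy at 40 (size 1, align 1) → ends 41
pad 7 to align 8 for cooldown
cooldown at 48 (size 8, align 8) → ends 56
id at 56 (size 2, align 2) → ends 58
tail pad 6 to reach multiple of 8
total 64 bytes, alignment 8
data bytes 48, size 64 → padding 16

16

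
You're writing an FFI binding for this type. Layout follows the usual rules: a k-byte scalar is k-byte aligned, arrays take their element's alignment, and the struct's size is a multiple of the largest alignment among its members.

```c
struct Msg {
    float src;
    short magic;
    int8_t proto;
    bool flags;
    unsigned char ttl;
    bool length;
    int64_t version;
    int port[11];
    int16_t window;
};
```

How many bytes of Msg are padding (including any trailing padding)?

8

src at 0 (size 4, align 4) → ends 4
magic at 4 (size 2, align 2) → ends 6
proto at 6 (size 1, align 1) → ends 7
flags at 7 (size 1, align 1) → ends 8
ttl at 8 (size 1, align 1) → ends 9
length at 9 (size 1, align 1) → ends 10
pad 6 to align 8 for version
version at 16 (size 8, align 8) → ends 24
port at 24 (size 44, align 4) → ends 68
window at 68 (size 2, align 2) → ends 70
tail pad 2 to reach multiple of 8
total 72 bytes, alignment 8
data bytes 64, size 72 → padding 8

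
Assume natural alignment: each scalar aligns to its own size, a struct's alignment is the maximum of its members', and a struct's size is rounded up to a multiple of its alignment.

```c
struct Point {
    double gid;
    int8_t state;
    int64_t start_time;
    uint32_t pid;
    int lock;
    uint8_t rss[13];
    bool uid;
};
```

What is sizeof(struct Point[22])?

1056

gid at 0 (size 8, align 8) → ends 8
state at 8 (size 1, align 1) → ends 9
pad 7 to align 8 for start_time
start_time at 16 (size 8, align 8) → ends 24
pid at 24 (size 4, align 4) → ends 28
lock at 28 (size 4, align 4) → ends 32
rss at 32 (size 13, align 1) → ends 45
uid at 45 (size 1, align 1) → ends 46
tail pad 2 to reach multiple of 8
total 48 bytes, alignment 8
array of 22: 22 × 48 = 1056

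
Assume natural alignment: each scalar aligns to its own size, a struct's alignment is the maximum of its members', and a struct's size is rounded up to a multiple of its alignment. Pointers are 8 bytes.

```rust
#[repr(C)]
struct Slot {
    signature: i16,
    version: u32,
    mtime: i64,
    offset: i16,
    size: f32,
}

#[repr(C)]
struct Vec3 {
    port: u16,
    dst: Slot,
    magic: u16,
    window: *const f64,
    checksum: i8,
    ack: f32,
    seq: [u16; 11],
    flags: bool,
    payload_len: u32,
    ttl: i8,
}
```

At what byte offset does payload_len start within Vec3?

Slot: signature at 0 (size 2, align 2) → ends 2; pad 2 to align 4 for version; version at 4 (size 4, align 4) → ends 8; mtime at 8 (size 8, align 8) → ends 16; offset at 16 (size 2, align 2) → ends 18; pad 2 to align 4 for size; size at 20 (size 4, align 4) → ends 24; total 24 bytes, alignment 8
port at 0 (size 2, align 2) → ends 2
pad 6 to align 8 for dst
dst at 8 (size 24, align 8) → ends 32
magic at 32 (size 2, align 2) → ends 34
pad 6 to align 8 for window
window at 40 (size 8, align 8) → ends 48
checksum at 48 (size 1, align 1) → ends 49
pad 3 to align 4 for ack
ack at 52 (size 4, align 4) → ends 56
seq at 56 (size 22, align 2) → ends 78
flags at 78 (size 1, align 1) → ends 79
pad 1 to align 4 for payload_len
payload_len at 80 (size 4, align 4) → ends 84

80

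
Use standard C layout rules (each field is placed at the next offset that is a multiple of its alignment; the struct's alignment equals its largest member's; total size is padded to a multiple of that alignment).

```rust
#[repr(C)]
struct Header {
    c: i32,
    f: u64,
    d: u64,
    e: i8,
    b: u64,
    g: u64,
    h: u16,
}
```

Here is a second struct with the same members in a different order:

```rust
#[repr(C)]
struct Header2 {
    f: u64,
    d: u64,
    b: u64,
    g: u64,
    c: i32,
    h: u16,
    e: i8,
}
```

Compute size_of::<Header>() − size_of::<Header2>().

16

@0: c [4B, align 4] → 4
+4 pad (align 8)
@8: f [8B, align 8] → 16
@16: d [8B, align 8] → 24
@24: e [1B, align 1] → 25
+7 pad (align 8)
@32: b [8B, align 8] → 40
@40: g [8B, align 8] → 48
@48: h [2B, align 2] → 50
+6 tail pad (align 8)
size 56, align 8
— Header2 —
@0: f [8B, align 8] → 8
@8: d [8B, align 8] → 16
@16: b [8B, align 8] → 24
@24: g [8B, align 8] → 32
@32: c [4B, align 4] → 36
@36: h [2B, align 2] → 38
@38: e [1B, align 1] → 39
+1 tail pad (align 8)
size 40, align 8
56 − 40 = 16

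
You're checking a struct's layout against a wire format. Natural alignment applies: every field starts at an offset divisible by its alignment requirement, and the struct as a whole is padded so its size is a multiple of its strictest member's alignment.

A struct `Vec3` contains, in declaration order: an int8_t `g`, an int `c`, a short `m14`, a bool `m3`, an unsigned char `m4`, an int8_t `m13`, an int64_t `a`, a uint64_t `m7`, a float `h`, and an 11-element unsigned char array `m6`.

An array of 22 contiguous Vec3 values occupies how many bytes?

0..1  g  (1B, 1-aligned)
1..4  -- padding (3B)
4..8  c  (4B, 4-aligned)
8..10  m14  (2B, 2-aligned)
10..11  m3  (1B, 1-aligned)
11..12  m4  (1B, 1-aligned)
12..13  m13  (1B, 1-aligned)
13..16  -- padding (3B)
16..24  a  (8B, 8-aligned)
24..32  m7  (8B, 8-aligned)
32..36  h  (4B, 4-aligned)
36..47  m6  (11B, 1-aligned)
47..48  -- tail padding (1B)
sizeof = 48, alignof = 8
array of 22: 22 × 48 = 1056

1056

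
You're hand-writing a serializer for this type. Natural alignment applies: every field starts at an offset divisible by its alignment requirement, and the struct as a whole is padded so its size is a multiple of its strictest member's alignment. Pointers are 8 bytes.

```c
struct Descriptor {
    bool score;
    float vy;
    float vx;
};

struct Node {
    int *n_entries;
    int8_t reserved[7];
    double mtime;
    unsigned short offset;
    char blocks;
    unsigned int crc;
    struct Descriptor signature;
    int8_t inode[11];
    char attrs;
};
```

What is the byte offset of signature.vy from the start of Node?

36

Descriptor: @0: score [1B, align 1] → 1; +3 pad (align 4); @4: vy [4B, align 4] → 8; @8: vx [4B, align 4] → 12; size 12, align 4
@0: n_entries [8B, align 8] → 8
@8: reserved [7B, align 1] → 15
+1 pad (align 8)
@16: mtime [8B, align 8] → 24
@24: offset [2B, align 2] → 26
@26: blocks [1B, align 1] → 27
+1 pad (align 4)
@28: crc [4B, align 4] → 32
@32: signature [12B, align 4] → 44
within Descriptor: vy at 4
32 + 4 = 36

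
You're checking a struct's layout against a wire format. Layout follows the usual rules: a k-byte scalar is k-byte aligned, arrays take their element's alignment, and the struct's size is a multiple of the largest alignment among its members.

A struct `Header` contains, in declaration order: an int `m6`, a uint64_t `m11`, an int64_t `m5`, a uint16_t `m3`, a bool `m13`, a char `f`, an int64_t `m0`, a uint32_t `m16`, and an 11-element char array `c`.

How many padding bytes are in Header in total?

9

@0: m6 [4B, align 4] → 4
+4 pad (align 8)
@8: m11 [8B, align 8] → 16
@16: m5 [8B, align 8] → 24
@24: m3 [2B, align 2] → 26
@26: m13 [1B, align 1] → 27
@27: f [1B, align 1] → 28
+4 pad (align 8)
@32: m0 [8B, align 8] → 40
@40: m16 [4B, align 4] → 44
@44: c [11B, align 1] → 55
+1 tail pad (align 8)
size 56, align 8
data bytes 47, size 56 → padding 9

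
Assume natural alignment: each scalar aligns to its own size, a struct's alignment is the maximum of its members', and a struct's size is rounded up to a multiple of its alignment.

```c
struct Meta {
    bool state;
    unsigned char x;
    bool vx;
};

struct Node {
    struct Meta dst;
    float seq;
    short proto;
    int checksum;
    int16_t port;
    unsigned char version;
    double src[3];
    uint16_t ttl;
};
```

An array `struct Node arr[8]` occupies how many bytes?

Meta: @0: state [1B, align 1] → 1; @1: x [1B, align 1] → 2; @2: vx [1B, align 1] → 3; size 3, align 1
@0: dst [3B, align 1] → 3
+1 pad (align 4)
@4: seq [4B, align 4] → 8
@8: proto [2B, align 2] → 10
+2 pad (align 4)
@12: checksum [4B, align 4] → 16
@16: port [2B, align 2] → 18
@18: version [1B, align 1] → 19
+5 pad (align 8)
@24: src [24B, align 8] → 48
@48: ttl [2B, align 2] → 50
+6 tail pad (align 8)
size 56, align 8
array of 8: 8 × 56 = 448

448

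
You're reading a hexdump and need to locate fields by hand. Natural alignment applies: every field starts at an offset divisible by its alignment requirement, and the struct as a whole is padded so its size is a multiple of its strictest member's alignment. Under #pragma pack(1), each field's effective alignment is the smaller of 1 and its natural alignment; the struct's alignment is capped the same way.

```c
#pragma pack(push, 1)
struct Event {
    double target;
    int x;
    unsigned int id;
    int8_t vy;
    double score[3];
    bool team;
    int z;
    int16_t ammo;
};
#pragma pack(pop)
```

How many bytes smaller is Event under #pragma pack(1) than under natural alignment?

16

natural layout:
  @0: target [8B, align 8] → 8
  @8: x [4B, align 4] → 12
  @12: id [4B, align 4] → 16
  @16: vy [1B, align 1] → 17
  +7 pad (align 8)
  @24: score [24B, align 8] → 48
  @48: team [1B, align 1] → 49
  +3 pad (align 4)
  @52: z [4B, align 4] → 56
  @56: ammo [2B, align 2] → 58
  +6 tail pad (align 8)
  size 64, align 8
packed(1) layout:
  @0: target [8B, align 1] → 8
  @8: x [4B, align 1] → 12
  @12: id [4B, align 1] → 16
  @16: vy [1B, align 1] → 17
  @17: score [24B, align 1] → 41
  @41: team [1B, align 1] → 42
  @42: z [4B, align 1] → 46
  @46: ammo [2B, align 1] → 48
  size 48, align 1
64 − 48 = 16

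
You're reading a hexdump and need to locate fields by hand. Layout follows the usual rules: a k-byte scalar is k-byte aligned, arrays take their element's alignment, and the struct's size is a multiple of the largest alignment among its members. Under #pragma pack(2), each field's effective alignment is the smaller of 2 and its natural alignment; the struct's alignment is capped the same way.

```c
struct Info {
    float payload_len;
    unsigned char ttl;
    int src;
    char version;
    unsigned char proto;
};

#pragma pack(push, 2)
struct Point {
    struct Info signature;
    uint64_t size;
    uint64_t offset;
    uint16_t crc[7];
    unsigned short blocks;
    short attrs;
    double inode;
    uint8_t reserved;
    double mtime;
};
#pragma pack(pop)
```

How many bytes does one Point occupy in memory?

68

Info: 0..4  payload_len  (4B, 4-aligned); 4..5  ttl  (1B, 1-aligned); 5..8  -- padding (3B); 8..12  src  (4B, 4-aligned); 12..13  version  (1B, 1-aligned); 13..14  proto  (1B, 1-aligned); 14..16  -- tail padding (2B); sizeof = 16, alignof = 4
0..16  signature  (16B, 2-aligned)
16..24  size  (8B, 2-aligned)
24..32  offset  (8B, 2-aligned)
32..46  crc  (14B, 2-aligned)
46..48  blocks  (2B, 2-aligned)
48..50  attrs  (2B, 2-aligned)
50..58  inode  (8B, 2-aligned)
58..59  reserved  (1B, 1-aligned)
59..60  -- padding (1B)
60..68  mtime  (8B, 2-aligned)
sizeof = 68, alignof = 2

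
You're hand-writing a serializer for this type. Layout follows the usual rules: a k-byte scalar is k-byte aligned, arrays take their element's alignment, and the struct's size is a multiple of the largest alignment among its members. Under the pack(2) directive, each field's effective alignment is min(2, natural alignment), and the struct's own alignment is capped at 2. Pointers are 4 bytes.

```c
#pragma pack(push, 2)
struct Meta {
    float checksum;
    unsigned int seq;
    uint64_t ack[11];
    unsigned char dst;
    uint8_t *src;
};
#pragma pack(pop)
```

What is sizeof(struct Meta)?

0..4  checksum  (4B, 2-aligned)
4..8  seq  (4B, 2-aligned)
8..96  ack  (88B, 2-aligned)
96..97  dst  (1B, 1-aligned)
97..98  -- padding (1B)
98..102  src  (4B, 2-aligned)
sizeof = 102, alignof = 2

102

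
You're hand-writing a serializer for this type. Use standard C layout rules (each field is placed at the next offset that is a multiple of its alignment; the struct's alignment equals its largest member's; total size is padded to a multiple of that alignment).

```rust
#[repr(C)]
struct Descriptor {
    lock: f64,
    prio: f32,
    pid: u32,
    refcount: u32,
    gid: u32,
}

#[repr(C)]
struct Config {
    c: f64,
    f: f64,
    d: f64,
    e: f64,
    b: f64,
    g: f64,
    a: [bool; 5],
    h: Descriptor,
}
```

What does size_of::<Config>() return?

Descriptor: lock at 0 (size 8, align 8) → ends 8; prio at 8 (size 4, align 4) → ends 12; pid at 12 (size 4, align 4) → ends 16; refcount at 16 (size 4, align 4) → ends 20; gid at 20 (size 4, align 4) → ends 24; total 24 bytes, alignment 8
c at 0 (size 8, align 8) → ends 8
f at 8 (size 8, align 8) → ends 16
d at 16 (size 8, align 8) → ends 24
e at 24 (size 8, align 8) → ends 32
b at 32 (size 8, align 8) → ends 40
g at 40 (size 8, align 8) → ends 48
a at 48 (size 5, align 1) → ends 53
pad 3 to align 8 for h
h at 56 (size 24, align 8) → ends 80
total 80 bytes, alignment 8

80 bytes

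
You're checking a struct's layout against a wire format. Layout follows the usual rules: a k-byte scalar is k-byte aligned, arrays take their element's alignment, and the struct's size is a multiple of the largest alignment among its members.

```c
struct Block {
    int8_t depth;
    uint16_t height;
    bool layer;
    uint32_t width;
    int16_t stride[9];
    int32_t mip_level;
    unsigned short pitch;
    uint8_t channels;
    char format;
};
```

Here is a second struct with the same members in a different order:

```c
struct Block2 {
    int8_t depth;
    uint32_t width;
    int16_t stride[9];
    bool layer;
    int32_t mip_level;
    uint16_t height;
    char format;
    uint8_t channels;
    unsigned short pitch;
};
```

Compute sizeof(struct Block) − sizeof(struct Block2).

0

@0: depth [1B, align 1] → 1
+1 pad (align 2)
@2: height [2B, align 2] → 4
@4: layer [1B, align 1] → 5
+3 pad (align 4)
@8: width [4B, align 4] → 12
@12: stride [18B, align 2] → 30
+2 pad (align 4)
@32: mip_level [4B, align 4] → 36
@36: pitch [2B, align 2] → 38
@38: channels [1B, align 1] → 39
@39: format [1B, align 1] → 40
size 40, align 4
— Block2 —
@0: depth [1B, align 1] → 1
+3 pad (align 4)
@4: width [4B, align 4] → 8
@8: stride [18B, align 2] → 26
@26: layer [1B, align 1] → 27
+1 pad (align 4)
@28: mip_level [4B, align 4] → 32
@32: height [2B, align 2] → 34
@34: format [1B, align 1] → 35
@35: channels [1B, align 1] → 36
@36: pitch [2B, align 2] → 38
+2 tail pad (align 4)
size 40, align 4
40 − 40 = 0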